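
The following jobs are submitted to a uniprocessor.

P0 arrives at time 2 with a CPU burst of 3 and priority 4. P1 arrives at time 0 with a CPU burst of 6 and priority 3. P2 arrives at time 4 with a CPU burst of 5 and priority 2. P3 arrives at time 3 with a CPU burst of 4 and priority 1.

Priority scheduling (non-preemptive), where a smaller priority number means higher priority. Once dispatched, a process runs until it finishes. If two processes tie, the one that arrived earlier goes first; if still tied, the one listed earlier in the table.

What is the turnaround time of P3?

7

Schedule: | P1 0-6 | P3 6-10 | P2 10-15 | P0 15-18 |
Completion: P0=18  P1=6  P2=15  P3=10
Turnaround (C−A): P0=16  P1=6  P2=11  P3=7
Turnaround(P3) = completion − arrival = 10 − 3 = 7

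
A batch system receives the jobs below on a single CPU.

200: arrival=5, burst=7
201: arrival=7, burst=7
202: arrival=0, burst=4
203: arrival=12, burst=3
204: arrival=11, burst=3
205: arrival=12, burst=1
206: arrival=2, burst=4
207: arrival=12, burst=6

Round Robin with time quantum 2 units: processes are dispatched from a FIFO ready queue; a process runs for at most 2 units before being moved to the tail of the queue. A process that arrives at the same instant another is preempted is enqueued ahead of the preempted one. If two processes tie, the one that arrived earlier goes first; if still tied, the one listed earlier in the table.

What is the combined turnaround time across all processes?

126

Schedule: | 202 0-2 | 206 2-4 | 202 4-6 | 206 6-8 | 200 8-10 | 201 10-12 | 200 12-14 | 204 14-16 | 203 16-18 | 205 18-19 | 207 19-21 | 201 21-23 | 200 23-25 | 204 25-26 | 203 26-27 | 207 27-29 | 201 29-31 | 200 31-32 | 207 32-34 | 201 34-35 |
Completion: 200=32  201=35  202=6  203=27  204=26  205=19  206=8  207=34
Turnaround (C−A): 200=27  201=28  202=6  203=15  204=15  205=7  206=6  207=22
Turnaround = completion − arrival: 200=27, 201=28, 202=6, 203=15, 204=15, 205=7, 206=6, 207=22
Total turnaround = 27 + 28 + 6 + 15 + 15 + 7 + 6 + 22 = 126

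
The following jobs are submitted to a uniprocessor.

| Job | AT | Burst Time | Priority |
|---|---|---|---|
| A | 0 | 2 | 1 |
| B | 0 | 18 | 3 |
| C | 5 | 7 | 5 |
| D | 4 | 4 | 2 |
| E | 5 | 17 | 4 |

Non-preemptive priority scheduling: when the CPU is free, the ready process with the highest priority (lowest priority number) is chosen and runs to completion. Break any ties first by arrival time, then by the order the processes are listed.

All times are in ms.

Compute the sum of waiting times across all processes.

Gantt: | A 0-2 | B 2-20 | D 20-24 | E 24-41 | C 41-48 |
Completion: A=2  B=20  C=48  D=24  E=41
Waiting = turnaround − burst: A=0, B=2, C=36, D=16, E=19
Total waiting = 0 + 2 + 36 + 16 + 19 = 73

73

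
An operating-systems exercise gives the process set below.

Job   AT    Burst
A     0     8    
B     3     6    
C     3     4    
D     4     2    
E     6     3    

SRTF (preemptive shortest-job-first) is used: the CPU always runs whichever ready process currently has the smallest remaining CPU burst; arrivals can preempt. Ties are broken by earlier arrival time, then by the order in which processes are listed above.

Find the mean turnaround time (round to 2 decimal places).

10.20

Schedule: | A 0-3 | C 3-4 | D 4-6 | C 6-9 | E 9-12 | A 12-17 | B 17-23 |
Completion: A=17  B=23  C=9  D=6  E=12
Turnaround times: A=17, B=20, C=6, D=2, E=6
Average turnaround = (17+20+6+2+6) / 5 = 51/5 = 10.20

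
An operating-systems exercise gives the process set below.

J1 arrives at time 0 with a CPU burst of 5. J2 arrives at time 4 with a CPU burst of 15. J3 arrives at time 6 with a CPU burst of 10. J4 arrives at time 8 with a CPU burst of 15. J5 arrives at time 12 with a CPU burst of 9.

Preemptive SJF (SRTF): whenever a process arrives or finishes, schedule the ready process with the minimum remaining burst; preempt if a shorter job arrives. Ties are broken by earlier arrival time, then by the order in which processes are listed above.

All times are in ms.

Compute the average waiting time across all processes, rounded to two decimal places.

11.00

Timeline: | J1 0-5 | J2 5-6 | J3 6-16 | J5 16-25 | J2 25-39 | J4 39-54 |
Completion: J1=5  J2=39  J3=16  J4=54  J5=25
Turnaround (C−A): J1=5  J2=35  J3=10  J4=46  J5=13
Waiting times: J1=0, J2=20, J3=0, J4=31, J5=4
Average waiting = (0+20+0+31+4) / 5 = 55/5 = 11.00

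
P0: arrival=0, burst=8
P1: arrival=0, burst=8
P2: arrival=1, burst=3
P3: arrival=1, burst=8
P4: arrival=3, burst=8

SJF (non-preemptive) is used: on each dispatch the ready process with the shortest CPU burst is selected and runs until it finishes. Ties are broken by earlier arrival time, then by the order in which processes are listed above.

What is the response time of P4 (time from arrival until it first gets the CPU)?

24

Schedule: | P0 0-8 | P2 8-11 | P1 11-19 | P3 19-27 | P4 27-35 |
Completion: P0=8  P1=19  P2=11  P3=27  P4=35
Response(P4) = first start − arrival = 27 − 3 = 24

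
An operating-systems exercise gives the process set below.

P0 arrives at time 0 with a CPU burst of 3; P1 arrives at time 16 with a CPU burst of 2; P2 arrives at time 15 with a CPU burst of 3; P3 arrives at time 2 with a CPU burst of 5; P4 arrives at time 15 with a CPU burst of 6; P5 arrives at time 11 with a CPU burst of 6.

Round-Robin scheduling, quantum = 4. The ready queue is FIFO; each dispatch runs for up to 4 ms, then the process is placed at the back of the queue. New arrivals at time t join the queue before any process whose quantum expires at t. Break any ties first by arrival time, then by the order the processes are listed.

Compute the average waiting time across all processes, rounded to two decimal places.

3.83

Schedule: | P0 0-3 | P3 3-8 | idle 8-11 | P5 11-15 | P2 15-18 | P4 18-22 | P5 22-24 | P1 24-26 | P4 26-28 |
Completion: P0=3  P1=26  P2=18  P3=8  P4=28  P5=24
Turnaround (C−A): P0=3  P1=10  P2=3  P3=6  P4=13  P5=13
Waiting times: P0=0, P1=8, P2=0, P3=1, P4=7, P5=7
Average waiting = (0+8+0+1+7+7) / 6 = 23/6 = 3.83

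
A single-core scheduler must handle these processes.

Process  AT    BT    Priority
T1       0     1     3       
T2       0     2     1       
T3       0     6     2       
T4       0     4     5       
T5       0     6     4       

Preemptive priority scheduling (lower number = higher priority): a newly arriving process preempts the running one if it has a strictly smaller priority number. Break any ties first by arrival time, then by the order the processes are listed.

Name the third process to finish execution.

Gantt: | T2 0-2 | T3 2-8 | T1 8-9 | T5 9-15 | T4 15-19 |
Completion: T1=9  T2=2  T3=8  T4=19  T5=15
Turnaround (C−A): T1=9  T2=2  T3=8  T4=19  T5=15
Finish order: T2 → T3 → T1 → T5 → T4

T1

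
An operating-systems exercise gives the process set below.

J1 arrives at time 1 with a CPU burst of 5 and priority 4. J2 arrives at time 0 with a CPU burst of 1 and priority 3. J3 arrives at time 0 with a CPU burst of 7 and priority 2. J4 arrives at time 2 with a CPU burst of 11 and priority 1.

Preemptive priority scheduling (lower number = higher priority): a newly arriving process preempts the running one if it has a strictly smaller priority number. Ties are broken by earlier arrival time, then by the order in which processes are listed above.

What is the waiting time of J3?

11

Timeline: | J3 0-2 | J4 2-13 | J3 13-18 | J2 18-19 | J1 19-24 |
Completion: J1=24  J2=19  J3=18  J4=13
Turnaround (C−A): J1=23  J2=19  J3=18  J4=11
Waiting(J3) = turnaround − burst = 18 − 7 = 11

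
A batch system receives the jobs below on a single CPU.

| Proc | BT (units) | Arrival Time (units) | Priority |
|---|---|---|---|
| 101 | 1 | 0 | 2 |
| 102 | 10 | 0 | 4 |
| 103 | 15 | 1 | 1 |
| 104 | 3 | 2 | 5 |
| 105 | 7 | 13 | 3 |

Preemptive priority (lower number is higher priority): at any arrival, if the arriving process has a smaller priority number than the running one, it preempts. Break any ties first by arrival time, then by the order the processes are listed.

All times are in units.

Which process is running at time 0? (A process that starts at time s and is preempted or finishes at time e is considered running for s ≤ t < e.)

Timeline: | 101 0-1 | 103 1-16 | 105 16-23 | 102 23-33 | 104 33-36 |
Completion: 101=1  102=33  103=16  104=36  105=23
Turnaround (C−A): 101=1  102=33  103=15  104=34  105=10

101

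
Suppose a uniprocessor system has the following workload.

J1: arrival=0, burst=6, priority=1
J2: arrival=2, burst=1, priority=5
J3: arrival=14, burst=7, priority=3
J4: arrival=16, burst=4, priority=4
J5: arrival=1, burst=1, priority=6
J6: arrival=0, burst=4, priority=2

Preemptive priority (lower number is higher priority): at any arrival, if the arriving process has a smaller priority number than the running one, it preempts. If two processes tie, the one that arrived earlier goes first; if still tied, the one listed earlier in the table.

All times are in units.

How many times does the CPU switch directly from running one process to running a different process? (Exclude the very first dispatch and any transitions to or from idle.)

Schedule: | J1 0-6 | J6 6-10 | J2 10-11 | J5 11-12 | idle 12-14 | J3 14-21 | J4 21-25 |
Completion: J1=6  J2=11  J3=21  J4=25  J5=12  J6=10
Turnaround (C−A): J1=6  J2=9  J3=7  J4=9  J5=11  J6=10

4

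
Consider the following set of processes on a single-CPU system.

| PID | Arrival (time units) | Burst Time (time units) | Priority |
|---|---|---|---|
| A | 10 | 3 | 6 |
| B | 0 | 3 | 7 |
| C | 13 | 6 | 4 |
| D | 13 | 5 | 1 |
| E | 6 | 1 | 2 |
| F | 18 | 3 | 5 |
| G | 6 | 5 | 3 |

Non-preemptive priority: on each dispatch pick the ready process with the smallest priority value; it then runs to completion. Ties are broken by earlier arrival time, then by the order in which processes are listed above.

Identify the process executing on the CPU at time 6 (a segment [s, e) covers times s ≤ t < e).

Schedule: | B 0-3 | idle 3-6 | E 6-7 | G 7-12 | A 12-15 | D 15-20 | C 20-26 | F 26-29 |
Completion: A=15  B=3  C=26  D=20  E=7  F=29  G=12

E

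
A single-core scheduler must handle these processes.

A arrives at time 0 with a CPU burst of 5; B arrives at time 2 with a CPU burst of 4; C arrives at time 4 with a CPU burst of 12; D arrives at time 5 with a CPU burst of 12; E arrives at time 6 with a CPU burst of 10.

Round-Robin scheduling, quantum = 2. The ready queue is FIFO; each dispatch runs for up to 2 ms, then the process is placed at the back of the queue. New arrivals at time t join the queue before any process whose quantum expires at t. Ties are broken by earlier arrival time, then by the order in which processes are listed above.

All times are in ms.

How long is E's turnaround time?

33

Gantt: | A 0-2 | B 2-4 | A 4-6 | C 6-8 | B 8-10 | D 10-12 | E 12-14 | A 14-15 | C 15-17 | D 17-19 | E 19-21 | C 21-23 | D 23-25 | E 25-27 | C 27-29 | D 29-31 | E 31-33 | C 33-35 | D 35-37 | E 37-39 | C 39-41 | D 41-43 |
Completion: A=15  B=10  C=41  D=43  E=39
Turnaround(E) = completion − arrival = 39 − 6 = 33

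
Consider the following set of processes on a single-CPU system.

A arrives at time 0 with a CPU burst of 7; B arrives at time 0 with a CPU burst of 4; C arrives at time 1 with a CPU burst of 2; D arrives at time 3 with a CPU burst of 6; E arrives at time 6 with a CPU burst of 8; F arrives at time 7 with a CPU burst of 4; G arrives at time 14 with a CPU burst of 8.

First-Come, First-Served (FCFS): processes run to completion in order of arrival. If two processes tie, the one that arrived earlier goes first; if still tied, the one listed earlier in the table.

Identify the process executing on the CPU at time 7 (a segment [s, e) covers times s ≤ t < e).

Timeline: | A 0-7 | B 7-11 | C 11-13 | D 13-19 | E 19-27 | F 27-31 | G 31-39 |
Completion: A=7  B=11  C=13  D=19  E=27  F=31  G=39

B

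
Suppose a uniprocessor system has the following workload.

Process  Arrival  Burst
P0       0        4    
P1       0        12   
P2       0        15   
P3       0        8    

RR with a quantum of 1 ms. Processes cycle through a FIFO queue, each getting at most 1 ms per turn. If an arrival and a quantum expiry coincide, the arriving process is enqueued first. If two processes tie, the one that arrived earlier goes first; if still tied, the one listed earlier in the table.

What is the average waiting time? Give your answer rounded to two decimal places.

19.00

Timeline: | P0 0-1 | P1 1-2 | P2 2-3 | P3 3-4 | P0 4-5 | P1 5-6 | P2 6-7 | P3 7-8 | P0 8-9 | P1 9-10 | P2 10-11 | P3 11-12 | P0 12-13 | P1 13-14 | P2 14-15 | P3 15-16 | P1 16-17 | P2 17-18 | P3 18-19 | P1 19-20 | P2 20-21 | P3 21-22 | P1 22-23 | P2 23-24 | P3 24-25 | P1 25-26 | P2 26-27 | P3 27-28 | P1 28-29 | P2 29-30 | P1 30-31 | P2 31-32 | P1 32-33 | P2 33-34 | P1 34-35 | P2 35-39 |
Completion: P0=13  P1=35  P2=39  P3=28
Waiting times: P0=9, P1=23, P2=24, P3=20
Average waiting = (9+23+24+20) / 4 = 76/4 = 19.00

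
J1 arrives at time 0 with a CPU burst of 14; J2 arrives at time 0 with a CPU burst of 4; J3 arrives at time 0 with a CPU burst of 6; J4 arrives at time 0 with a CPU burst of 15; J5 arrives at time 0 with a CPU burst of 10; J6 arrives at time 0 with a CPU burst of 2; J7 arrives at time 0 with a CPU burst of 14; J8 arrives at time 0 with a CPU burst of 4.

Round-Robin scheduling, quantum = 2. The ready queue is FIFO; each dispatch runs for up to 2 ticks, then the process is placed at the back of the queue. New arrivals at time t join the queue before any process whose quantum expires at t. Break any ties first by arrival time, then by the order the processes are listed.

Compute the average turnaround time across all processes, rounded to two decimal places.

43.88

Gantt: | J1 0-2 | J2 2-4 | J3 4-6 | J4 6-8 | J5 8-10 | J6 10-12 | J7 12-14 | J8 14-16 | J1 16-18 | J2 18-20 | J3 20-22 | J4 22-24 | J5 24-26 | J7 26-28 | J8 28-30 | J1 30-32 | J3 32-34 | J4 34-36 | J5 36-38 | J7 38-40 | J1 40-42 | J4 42-44 | J5 44-46 | J7 46-48 | J1 48-50 | J4 50-52 | J5 52-54 | J7 54-56 | J1 56-58 | J4 58-60 | J7 60-62 | J1 62-64 | J4 64-66 | J7 66-68 | J4 68-69 |
Completion: J1=64  J2=20  J3=34  J4=69  J5=54  J6=12  J7=68  J8=30
Turnaround times: J1=64, J2=20, J3=34, J4=69, J5=54, J6=12, J7=68, J8=30
Average turnaround = (64+20+34+69+54+12+68+30) / 8 = 351/8 = 43.88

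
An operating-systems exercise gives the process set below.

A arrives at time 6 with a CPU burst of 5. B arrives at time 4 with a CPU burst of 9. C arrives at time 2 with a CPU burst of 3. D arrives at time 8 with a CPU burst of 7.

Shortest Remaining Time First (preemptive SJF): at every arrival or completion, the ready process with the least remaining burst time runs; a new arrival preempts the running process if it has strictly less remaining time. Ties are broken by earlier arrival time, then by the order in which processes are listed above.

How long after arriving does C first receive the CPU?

0

Gantt: | idle 0-2 | C 2-5 | B 5-6 | A 6-11 | D 11-18 | B 18-26 |
Completion: A=11  B=26  C=5  D=18
Turnaround (C−A): A=5  B=22  C=3  D=10
Response(C) = first start − arrival = 2 − 2 = 0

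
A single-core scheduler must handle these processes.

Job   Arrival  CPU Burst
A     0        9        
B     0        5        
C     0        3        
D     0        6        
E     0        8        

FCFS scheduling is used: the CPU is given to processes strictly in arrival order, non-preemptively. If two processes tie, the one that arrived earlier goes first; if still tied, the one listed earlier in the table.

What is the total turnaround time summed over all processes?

94

Timeline: | A 0-9 | B 9-14 | C 14-17 | D 17-23 | E 23-31 |
Completion: A=9  B=14  C=17  D=23  E=31
Turnaround (C−A): A=9  B=14  C=17  D=23  E=31
Turnaround = completion − arrival: A=9, B=14, C=17, D=23, E=31
Total turnaround = 9 + 14 + 17 + 23 + 31 = 94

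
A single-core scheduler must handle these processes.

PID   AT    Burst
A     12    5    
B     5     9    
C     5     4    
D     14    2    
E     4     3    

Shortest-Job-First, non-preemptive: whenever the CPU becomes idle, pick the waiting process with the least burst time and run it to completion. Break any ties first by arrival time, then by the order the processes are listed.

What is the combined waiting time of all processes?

24

Schedule: | idle 0-4 | E 4-7 | C 7-11 | B 11-20 | D 20-22 | A 22-27 |
Completion: A=27  B=20  C=11  D=22  E=7
Turnaround (C−A): A=15  B=15  C=6  D=8  E=3
Waiting = turnaround − burst: A=10, B=6, C=2, D=6, E=0
Total waiting = 10 + 6 + 2 + 6 + 0 = 24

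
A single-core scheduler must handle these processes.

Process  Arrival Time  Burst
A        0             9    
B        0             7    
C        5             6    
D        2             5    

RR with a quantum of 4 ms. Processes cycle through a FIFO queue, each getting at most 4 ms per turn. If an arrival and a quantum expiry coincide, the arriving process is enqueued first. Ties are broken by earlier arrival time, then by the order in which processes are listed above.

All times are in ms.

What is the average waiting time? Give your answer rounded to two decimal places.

Timeline: | A 0-4 | B 4-8 | D 8-12 | A 12-16 | C 16-20 | B 20-23 | D 23-24 | A 24-25 | C 25-27 |
Completion: A=25  B=23  C=27  D=24
Waiting times: A=16, B=16, C=16, D=17
Average waiting = (16+16+16+17) / 4 = 65/4 = 16.25

16.25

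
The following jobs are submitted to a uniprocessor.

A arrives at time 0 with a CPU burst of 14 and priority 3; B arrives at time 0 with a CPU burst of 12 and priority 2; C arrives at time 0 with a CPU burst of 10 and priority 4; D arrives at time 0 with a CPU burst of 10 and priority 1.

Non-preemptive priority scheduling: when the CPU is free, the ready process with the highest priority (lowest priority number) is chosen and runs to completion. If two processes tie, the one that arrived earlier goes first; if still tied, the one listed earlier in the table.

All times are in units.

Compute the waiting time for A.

22

Timeline: | D 0-10 | B 10-22 | A 22-36 | C 36-46 |
Completion: A=36  B=22  C=46  D=10
Turnaround (C−A): A=36  B=22  C=46  D=10
Waiting(A) = turnaround − burst = 36 − 14 = 22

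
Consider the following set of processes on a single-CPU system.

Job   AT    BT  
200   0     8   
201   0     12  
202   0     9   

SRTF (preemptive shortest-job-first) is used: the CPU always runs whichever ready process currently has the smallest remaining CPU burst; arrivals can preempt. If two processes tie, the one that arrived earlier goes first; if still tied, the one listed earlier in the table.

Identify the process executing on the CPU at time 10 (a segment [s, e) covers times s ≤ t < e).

Schedule: | 200 0-8 | 202 8-17 | 201 17-29 |
Completion: 200=8  201=29  202=17

202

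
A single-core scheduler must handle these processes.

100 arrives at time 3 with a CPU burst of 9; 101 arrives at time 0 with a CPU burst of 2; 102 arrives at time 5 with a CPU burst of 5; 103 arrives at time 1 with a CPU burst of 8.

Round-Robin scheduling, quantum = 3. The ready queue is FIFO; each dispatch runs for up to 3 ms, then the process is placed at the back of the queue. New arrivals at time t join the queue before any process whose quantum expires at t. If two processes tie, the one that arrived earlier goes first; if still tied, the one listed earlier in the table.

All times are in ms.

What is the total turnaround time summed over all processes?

57

Gantt: | 101 0-2 | 103 2-5 | 100 5-8 | 102 8-11 | 103 11-14 | 100 14-17 | 102 17-19 | 103 19-21 | 100 21-24 |
Completion: 100=24  101=2  102=19  103=21
Turnaround (C−A): 100=21  101=2  102=14  103=20
Turnaround = completion − arrival: 100=21, 101=2, 102=14, 103=20
Total turnaround = 21 + 2 + 14 + 20 = 57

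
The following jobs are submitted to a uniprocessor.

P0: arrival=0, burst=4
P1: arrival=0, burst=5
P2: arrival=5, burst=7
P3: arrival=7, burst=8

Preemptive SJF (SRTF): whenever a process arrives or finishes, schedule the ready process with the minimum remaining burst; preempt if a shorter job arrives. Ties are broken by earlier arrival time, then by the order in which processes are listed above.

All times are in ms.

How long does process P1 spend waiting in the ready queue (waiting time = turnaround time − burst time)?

Gantt: | P0 0-4 | P1 4-9 | P2 9-16 | P3 16-24 |
Completion: P0=4  P1=9  P2=16  P3=24
Waiting(P1) = turnaround − burst = 9 − 5 = 4

4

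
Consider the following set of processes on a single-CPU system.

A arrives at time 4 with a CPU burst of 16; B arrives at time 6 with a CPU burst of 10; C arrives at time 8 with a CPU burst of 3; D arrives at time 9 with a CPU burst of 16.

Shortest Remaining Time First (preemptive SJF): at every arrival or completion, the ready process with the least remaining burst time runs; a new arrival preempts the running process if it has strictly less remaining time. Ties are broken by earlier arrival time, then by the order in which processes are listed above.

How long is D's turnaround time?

Schedule: | idle 0-4 | A 4-6 | B 6-8 | C 8-11 | B 11-19 | A 19-33 | D 33-49 |
Completion: A=33  B=19  C=11  D=49
Turnaround(D) = completion − arrival = 49 − 9 = 40

40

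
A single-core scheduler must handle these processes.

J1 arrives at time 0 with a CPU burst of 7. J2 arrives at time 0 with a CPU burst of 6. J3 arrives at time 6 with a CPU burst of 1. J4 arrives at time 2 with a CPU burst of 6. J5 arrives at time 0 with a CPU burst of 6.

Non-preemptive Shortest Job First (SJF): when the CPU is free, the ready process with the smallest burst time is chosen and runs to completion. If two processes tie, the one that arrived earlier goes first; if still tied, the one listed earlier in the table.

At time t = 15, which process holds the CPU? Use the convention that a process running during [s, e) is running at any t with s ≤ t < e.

J4

Gantt: | J2 0-6 | J3 6-7 | J5 7-13 | J4 13-19 | J1 19-26 |
Completion: J1=26  J2=6  J3=7  J4=19  J5=13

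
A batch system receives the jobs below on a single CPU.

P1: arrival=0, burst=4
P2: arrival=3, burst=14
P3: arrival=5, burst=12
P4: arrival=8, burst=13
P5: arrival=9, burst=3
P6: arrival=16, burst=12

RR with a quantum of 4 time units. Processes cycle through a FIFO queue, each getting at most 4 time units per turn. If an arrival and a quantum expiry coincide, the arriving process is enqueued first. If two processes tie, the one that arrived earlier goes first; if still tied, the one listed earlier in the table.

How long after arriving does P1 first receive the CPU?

Schedule: | P1 0-4 | P2 4-8 | P3 8-12 | P4 12-16 | P2 16-20 | P5 20-23 | P3 23-27 | P6 27-31 | P4 31-35 | P2 35-39 | P3 39-43 | P6 43-47 | P4 47-51 | P2 51-53 | P6 53-57 | P4 57-58 |
Completion: P1=4  P2=53  P3=43  P4=58  P5=23  P6=57
Response(P1) = first start − arrival = 0 − 0 = 0

0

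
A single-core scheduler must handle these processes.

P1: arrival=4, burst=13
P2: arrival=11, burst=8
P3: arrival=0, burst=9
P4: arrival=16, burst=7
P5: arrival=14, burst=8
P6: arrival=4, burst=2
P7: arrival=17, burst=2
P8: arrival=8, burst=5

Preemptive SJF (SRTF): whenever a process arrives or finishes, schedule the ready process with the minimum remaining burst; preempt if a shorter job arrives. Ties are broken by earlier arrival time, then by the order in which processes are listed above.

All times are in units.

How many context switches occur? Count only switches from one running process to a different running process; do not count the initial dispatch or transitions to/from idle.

9

Timeline: | P3 0-4 | P6 4-6 | P3 6-11 | P8 11-16 | P4 16-17 | P7 17-19 | P4 19-25 | P2 25-33 | P5 33-41 | P1 41-54 |
Completion: P1=54  P2=33  P3=11  P4=25  P5=41  P6=6  P7=19  P8=16
Turnaround (C−A): P1=50  P2=22  P3=11  P4=9  P5=27  P6=2  P7=2  P8=8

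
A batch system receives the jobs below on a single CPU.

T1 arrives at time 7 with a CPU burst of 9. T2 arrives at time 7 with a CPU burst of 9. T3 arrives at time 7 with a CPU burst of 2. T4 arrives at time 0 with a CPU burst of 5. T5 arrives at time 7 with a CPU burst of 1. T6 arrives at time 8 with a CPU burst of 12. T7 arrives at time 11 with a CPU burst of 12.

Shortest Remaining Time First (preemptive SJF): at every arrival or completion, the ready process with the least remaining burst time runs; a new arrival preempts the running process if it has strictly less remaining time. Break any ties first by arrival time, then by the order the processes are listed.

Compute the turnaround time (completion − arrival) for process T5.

1

Schedule: | T4 0-5 | idle 5-7 | T5 7-8 | T3 8-10 | T1 10-19 | T2 19-28 | T6 28-40 | T7 40-52 |
Completion: T1=19  T2=28  T3=10  T4=5  T5=8  T6=40  T7=52
Turnaround(T5) = completion − arrival = 8 − 7 = 1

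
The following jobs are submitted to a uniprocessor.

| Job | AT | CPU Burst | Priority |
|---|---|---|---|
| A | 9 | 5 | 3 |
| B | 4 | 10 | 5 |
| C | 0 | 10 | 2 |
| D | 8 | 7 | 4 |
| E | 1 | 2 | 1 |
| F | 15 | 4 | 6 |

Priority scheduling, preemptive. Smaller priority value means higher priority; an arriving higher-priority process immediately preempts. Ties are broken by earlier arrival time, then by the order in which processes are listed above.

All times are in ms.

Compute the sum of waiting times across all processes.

53

Timeline: | C 0-1 | E 1-3 | C 3-12 | A 12-17 | D 17-24 | B 24-34 | F 34-38 |
Completion: A=17  B=34  C=12  D=24  E=3  F=38
Waiting = turnaround − burst: A=3, B=20, C=2, D=9, E=0, F=19
Total waiting = 3 + 20 + 2 + 9 + 0 + 19 = 53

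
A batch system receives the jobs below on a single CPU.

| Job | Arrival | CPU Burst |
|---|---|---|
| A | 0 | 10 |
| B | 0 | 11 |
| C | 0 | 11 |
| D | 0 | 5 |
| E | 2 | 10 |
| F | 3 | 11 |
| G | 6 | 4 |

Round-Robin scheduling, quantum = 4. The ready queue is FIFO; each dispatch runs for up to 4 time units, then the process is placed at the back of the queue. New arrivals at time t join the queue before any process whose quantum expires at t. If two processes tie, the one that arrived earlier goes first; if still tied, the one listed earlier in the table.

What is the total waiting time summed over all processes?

283

Gantt: | A 0-4 | B 4-8 | C 8-12 | D 12-16 | E 16-20 | F 20-24 | A 24-28 | G 28-32 | B 32-36 | C 36-40 | D 40-41 | E 41-45 | F 45-49 | A 49-51 | B 51-54 | C 54-57 | E 57-59 | F 59-62 |
Completion: A=51  B=54  C=57  D=41  E=59  F=62  G=32
Turnaround (C−A): A=51  B=54  C=57  D=41  E=57  F=59  G=26
Waiting = turnaround − burst: A=41, B=43, C=46, D=36, E=47, F=48, G=22
Total waiting = 41 + 43 + 46 + 36 + 47 + 48 + 22 = 283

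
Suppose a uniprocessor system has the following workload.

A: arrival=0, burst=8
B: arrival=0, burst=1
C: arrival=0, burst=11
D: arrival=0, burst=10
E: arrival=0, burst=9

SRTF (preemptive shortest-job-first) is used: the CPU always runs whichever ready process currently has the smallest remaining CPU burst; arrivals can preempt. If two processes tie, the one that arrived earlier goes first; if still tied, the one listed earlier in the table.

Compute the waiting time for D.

Timeline: | B 0-1 | A 1-9 | E 9-18 | D 18-28 | C 28-39 |
Completion: A=9  B=1  C=39  D=28  E=18
Turnaround (C−A): A=9  B=1  C=39  D=28  E=18
Waiting(D) = turnaround − burst = 28 − 10 = 18

18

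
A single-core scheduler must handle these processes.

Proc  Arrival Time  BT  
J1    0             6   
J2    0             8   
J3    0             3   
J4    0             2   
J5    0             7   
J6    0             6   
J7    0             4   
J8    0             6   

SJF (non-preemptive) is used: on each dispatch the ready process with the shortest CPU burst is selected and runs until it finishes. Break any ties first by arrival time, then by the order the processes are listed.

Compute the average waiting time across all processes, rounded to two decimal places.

14.13

Schedule: | J4 0-2 | J3 2-5 | J7 5-9 | J1 9-15 | J6 15-21 | J8 21-27 | J5 27-34 | J2 34-42 |
Completion: J1=15  J2=42  J3=5  J4=2  J5=34  J6=21  J7=9  J8=27
Turnaround (C−A): J1=15  J2=42  J3=5  J4=2  J5=34  J6=21  J7=9  J8=27
Waiting times: J1=9, J2=34, J3=2, J4=0, J5=27, J6=15, J7=5, J8=21
Average waiting = (9+34+2+0+27+15+5+21) / 8 = 113/8 = 14.13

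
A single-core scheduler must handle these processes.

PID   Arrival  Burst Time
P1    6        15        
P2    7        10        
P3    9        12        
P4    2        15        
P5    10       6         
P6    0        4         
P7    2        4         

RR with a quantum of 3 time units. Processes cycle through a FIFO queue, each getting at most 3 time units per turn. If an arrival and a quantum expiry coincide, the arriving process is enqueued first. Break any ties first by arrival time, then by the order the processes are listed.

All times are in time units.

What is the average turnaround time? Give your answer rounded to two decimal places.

Schedule: | P6 0-3 | P4 3-6 | P7 6-9 | P6 9-10 | P1 10-13 | P4 13-16 | P2 16-19 | P3 19-22 | P7 22-23 | P5 23-26 | P1 26-29 | P4 29-32 | P2 32-35 | P3 35-38 | P5 38-41 | P1 41-44 | P4 44-47 | P2 47-50 | P3 50-53 | P1 53-56 | P4 56-59 | P2 59-60 | P3 60-63 | P1 63-66 |
Completion: P1=66  P2=60  P3=63  P4=59  P5=41  P6=10  P7=23
Turnaround (C−A): P1=60  P2=53  P3=54  P4=57  P5=31  P6=10  P7=21
Turnaround times: P1=60, P2=53, P3=54, P4=57, P5=31, P6=10, P7=21
Average turnaround = (60+53+54+57+31+10+21) / 7 = 286/7 = 40.86

40.86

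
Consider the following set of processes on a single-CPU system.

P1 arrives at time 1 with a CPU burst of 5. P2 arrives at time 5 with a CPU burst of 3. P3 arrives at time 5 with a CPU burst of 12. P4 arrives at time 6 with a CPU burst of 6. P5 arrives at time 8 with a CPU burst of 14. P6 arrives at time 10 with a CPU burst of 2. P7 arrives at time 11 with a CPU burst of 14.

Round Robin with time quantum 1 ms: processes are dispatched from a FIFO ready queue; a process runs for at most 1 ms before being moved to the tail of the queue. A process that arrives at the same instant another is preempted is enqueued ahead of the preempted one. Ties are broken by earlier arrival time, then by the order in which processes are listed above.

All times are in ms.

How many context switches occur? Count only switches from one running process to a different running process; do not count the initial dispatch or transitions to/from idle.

Gantt: | idle 0-1 | P1 1-5 | P2 5-6 | P3 6-7 | P1 7-8 | P4 8-9 | P2 9-10 | P3 10-11 | P5 11-12 | P4 12-13 | P6 13-14 | P2 14-15 | P7 15-16 | P3 16-17 | P5 17-18 | P4 18-19 | P6 19-20 | P7 20-21 | P3 21-22 | P5 22-23 | P4 23-24 | P7 24-25 | P3 25-26 | P5 26-27 | P4 27-28 | P7 28-29 | P3 29-30 | P5 30-31 | P4 31-32 | P7 32-33 | P3 33-34 | P5 34-35 | P7 35-36 | P3 36-37 | P5 37-38 | P7 38-39 | P3 39-40 | P5 40-41 | P7 41-42 | P3 42-43 | P5 43-44 | P7 44-45 | P3 45-46 | P5 46-47 | P7 47-48 | P3 48-49 | P5 49-50 | P7 50-51 | P5 51-52 | P7 52-53 | P5 53-54 | P7 54-55 | P5 55-56 | P7 56-57 |
Completion: P1=8  P2=15  P3=49  P4=32  P5=56  P6=20  P7=57
Turnaround (C−A): P1=7  P2=10  P3=44  P4=26  P5=48  P6=10  P7=46

52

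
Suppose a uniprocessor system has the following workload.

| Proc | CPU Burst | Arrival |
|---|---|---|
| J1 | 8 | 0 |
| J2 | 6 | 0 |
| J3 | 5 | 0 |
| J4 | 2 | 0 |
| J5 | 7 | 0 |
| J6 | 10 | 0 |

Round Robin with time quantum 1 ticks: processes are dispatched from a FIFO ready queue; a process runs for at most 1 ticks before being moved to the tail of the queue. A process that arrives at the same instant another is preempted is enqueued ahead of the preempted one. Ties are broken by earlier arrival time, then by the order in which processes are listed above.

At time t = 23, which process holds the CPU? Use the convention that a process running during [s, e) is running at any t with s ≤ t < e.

Schedule: | J1 0-1 | J2 1-2 | J3 2-3 | J4 3-4 | J5 4-5 | J6 5-6 | J1 6-7 | J2 7-8 | J3 8-9 | J4 9-10 | J5 10-11 | J6 11-12 | J1 12-13 | J2 13-14 | J3 14-15 | J5 15-16 | J6 16-17 | J1 17-18 | J2 18-19 | J3 19-20 | J5 20-21 | J6 21-22 | J1 22-23 | J2 23-24 | J3 24-25 | J5 25-26 | J6 26-27 | J1 27-28 | J2 28-29 | J5 29-30 | J6 30-31 | J1 31-32 | J5 32-33 | J6 33-34 | J1 34-35 | J6 35-38 |
Completion: J1=35  J2=29  J3=25  J4=10  J5=33  J6=38
Turnaround (C−A): J1=35  J2=29  J3=25  J4=10  J5=33  J6=38

J2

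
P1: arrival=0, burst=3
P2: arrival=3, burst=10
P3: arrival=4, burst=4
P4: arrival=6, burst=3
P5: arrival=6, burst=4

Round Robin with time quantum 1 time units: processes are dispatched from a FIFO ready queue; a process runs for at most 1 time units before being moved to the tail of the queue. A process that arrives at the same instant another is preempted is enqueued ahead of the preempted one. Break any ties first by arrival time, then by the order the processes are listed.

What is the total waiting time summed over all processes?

34

Gantt: | P1 0-3 | P2 3-4 | P3 4-5 | P2 5-6 | P3 6-7 | P4 7-8 | P5 8-9 | P2 9-10 | P3 10-11 | P4 11-12 | P5 12-13 | P2 13-14 | P3 14-15 | P4 15-16 | P5 16-17 | P2 17-18 | P5 18-19 | P2 19-24 |
Completion: P1=3  P2=24  P3=15  P4=16  P5=19
Turnaround (C−A): P1=3  P2=21  P3=11  P4=10  P5=13
Waiting = turnaround − burst: P1=0, P2=11, P3=7, P4=7, P5=9
Total waiting = 0 + 11 + 7 + 7 + 9 = 34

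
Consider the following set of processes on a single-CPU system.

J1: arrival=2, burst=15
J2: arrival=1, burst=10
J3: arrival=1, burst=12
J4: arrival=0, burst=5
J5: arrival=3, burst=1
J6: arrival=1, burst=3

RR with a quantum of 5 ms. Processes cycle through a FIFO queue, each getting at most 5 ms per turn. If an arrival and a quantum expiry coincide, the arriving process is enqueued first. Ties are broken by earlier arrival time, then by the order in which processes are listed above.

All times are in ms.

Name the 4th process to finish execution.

J2

Timeline: | J4 0-5 | J2 5-10 | J3 10-15 | J6 15-18 | J1 18-23 | J5 23-24 | J2 24-29 | J3 29-34 | J1 34-39 | J3 39-41 | J1 41-46 |
Completion: J1=46  J2=29  J3=41  J4=5  J5=24  J6=18
Turnaround (C−A): J1=44  J2=28  J3=40  J4=5  J5=21  J6=17
Finish order: J4 → J6 → J5 → J2 → J3 → J1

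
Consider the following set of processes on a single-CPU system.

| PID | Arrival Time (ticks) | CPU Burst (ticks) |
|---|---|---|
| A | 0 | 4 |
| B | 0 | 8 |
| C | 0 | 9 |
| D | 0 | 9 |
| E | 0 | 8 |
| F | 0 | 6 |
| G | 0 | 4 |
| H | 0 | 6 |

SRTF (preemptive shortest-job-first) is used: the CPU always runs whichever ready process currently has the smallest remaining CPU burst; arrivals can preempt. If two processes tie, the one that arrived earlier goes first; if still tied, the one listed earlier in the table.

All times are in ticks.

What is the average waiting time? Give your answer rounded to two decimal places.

19.38

Schedule: | A 0-4 | G 4-8 | F 8-14 | H 14-20 | B 20-28 | E 28-36 | C 36-45 | D 45-54 |
Completion: A=4  B=28  C=45  D=54  E=36  F=14  G=8  H=20
Turnaround (C−A): A=4  B=28  C=45  D=54  E=36  F=14  G=8  H=20
Waiting times: A=0, B=20, C=36, D=45, E=28, F=8, G=4, H=14
Average waiting = (0+20+36+45+28+8+4+14) / 8 = 155/8 = 19.38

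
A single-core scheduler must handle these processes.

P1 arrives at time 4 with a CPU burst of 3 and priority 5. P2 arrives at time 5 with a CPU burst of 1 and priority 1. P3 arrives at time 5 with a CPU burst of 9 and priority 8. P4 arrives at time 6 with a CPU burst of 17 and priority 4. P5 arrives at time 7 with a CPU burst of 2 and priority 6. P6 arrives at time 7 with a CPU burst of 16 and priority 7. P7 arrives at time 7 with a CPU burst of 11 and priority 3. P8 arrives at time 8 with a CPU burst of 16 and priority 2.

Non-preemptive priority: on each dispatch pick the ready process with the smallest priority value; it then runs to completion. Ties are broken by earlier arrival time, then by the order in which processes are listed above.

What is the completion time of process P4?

52

Timeline: | idle 0-4 | P1 4-7 | P2 7-8 | P8 8-24 | P7 24-35 | P4 35-52 | P5 52-54 | P6 54-70 | P3 70-79 |
Completion: P1=7  P2=8  P3=79  P4=52  P5=54  P6=70  P7=35  P8=24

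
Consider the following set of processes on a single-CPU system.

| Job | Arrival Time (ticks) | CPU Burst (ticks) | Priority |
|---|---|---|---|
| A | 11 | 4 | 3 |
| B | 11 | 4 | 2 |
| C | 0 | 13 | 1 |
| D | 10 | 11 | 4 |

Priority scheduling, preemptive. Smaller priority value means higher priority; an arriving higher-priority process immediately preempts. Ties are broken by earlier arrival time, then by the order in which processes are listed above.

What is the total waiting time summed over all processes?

Gantt: | C 0-13 | B 13-17 | A 17-21 | D 21-32 |
Completion: A=21  B=17  C=13  D=32
Waiting = turnaround − burst: A=6, B=2, C=0, D=11
Total waiting = 6 + 2 + 0 + 11 = 19

19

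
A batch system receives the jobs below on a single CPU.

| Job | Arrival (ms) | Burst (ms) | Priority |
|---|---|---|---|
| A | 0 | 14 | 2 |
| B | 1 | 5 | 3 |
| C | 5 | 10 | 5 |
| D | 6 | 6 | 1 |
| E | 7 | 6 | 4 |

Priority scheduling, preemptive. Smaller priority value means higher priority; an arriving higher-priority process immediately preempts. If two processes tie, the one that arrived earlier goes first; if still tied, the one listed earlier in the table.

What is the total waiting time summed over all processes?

69

Timeline: | A 0-6 | D 6-12 | A 12-20 | B 20-25 | E 25-31 | C 31-41 |
Completion: A=20  B=25  C=41  D=12  E=31
Turnaround (C−A): A=20  B=24  C=36  D=6  E=24
Waiting = turnaround − burst: A=6, B=19, C=26, D=0, E=18
Total waiting = 6 + 19 + 26 + 0 + 18 = 69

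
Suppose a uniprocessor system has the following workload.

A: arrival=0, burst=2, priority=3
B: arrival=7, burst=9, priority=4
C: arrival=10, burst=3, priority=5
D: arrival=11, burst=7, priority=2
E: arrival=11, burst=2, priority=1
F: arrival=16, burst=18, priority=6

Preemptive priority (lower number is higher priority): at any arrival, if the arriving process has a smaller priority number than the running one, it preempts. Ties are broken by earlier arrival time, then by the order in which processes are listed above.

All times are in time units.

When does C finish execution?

28

Gantt: | A 0-2 | idle 2-7 | B 7-11 | E 11-13 | D 13-20 | B 20-25 | C 25-28 | F 28-46 |
Completion: A=2  B=25  C=28  D=20  E=13  F=46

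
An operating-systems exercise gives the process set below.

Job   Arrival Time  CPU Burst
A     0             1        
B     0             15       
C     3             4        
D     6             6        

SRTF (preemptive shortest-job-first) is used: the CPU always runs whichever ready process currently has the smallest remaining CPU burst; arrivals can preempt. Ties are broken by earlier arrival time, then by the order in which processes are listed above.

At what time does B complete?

Schedule: | A 0-1 | B 1-3 | C 3-7 | D 7-13 | B 13-26 |
Completion: A=1  B=26  C=7  D=13
Turnaround (C−A): A=1  B=26  C=4  D=7

26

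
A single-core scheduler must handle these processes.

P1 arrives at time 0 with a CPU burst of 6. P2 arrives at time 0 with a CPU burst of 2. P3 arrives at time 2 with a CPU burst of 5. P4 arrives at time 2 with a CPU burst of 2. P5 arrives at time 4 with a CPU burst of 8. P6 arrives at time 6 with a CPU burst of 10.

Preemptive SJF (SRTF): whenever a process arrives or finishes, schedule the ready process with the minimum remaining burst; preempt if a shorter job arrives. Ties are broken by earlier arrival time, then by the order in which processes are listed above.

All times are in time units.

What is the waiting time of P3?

Schedule: | P2 0-2 | P4 2-4 | P3 4-9 | P1 9-15 | P5 15-23 | P6 23-33 |
Completion: P1=15  P2=2  P3=9  P4=4  P5=23  P6=33
Turnaround (C−A): P1=15  P2=2  P3=7  P4=2  P5=19  P6=27
Waiting(P3) = turnaround − burst = 7 − 5 = 2

2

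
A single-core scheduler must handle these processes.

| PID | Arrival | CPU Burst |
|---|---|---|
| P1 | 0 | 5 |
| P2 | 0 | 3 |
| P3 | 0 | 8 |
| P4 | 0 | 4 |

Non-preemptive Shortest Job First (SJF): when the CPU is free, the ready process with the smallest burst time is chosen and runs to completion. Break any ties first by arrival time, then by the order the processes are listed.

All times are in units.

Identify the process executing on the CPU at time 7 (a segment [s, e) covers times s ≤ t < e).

Schedule: | P2 0-3 | P4 3-7 | P1 7-12 | P3 12-20 |
Completion: P1=12  P2=3  P3=20  P4=7
Turnaround (C−A): P1=12  P2=3  P3=20  P4=7

P1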